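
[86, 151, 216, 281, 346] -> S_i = 86 + 65*i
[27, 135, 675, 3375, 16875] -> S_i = 27*5^i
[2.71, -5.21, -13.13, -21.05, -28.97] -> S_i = 2.71 + -7.92*i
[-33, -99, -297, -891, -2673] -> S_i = -33*3^i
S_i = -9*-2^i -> [-9, 18, -36, 72, -144]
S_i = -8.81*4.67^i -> [-8.81, -41.14, -192.14, -897.28, -4190.28]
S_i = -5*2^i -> [-5, -10, -20, -40, -80]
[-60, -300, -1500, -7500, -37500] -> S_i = -60*5^i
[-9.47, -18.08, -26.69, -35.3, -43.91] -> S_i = -9.47 + -8.61*i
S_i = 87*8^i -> [87, 696, 5568, 44544, 356352]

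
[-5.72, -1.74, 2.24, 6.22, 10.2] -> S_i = -5.72 + 3.98*i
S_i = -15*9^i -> [-15, -135, -1215, -10935, -98415]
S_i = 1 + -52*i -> [1, -51, -103, -155, -207]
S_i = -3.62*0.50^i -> [-3.62, -1.81, -0.9, -0.45, -0.23]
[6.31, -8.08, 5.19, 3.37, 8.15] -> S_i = Random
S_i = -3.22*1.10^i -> [-3.22, -3.54, -3.9, -4.29, -4.71]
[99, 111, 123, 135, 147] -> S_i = 99 + 12*i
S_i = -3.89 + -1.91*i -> [-3.89, -5.8, -7.71, -9.62, -11.53]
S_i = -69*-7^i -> [-69, 483, -3381, 23667, -165669]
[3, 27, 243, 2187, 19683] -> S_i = 3*9^i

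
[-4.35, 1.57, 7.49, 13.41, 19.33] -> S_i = -4.35 + 5.92*i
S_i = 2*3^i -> [2, 6, 18, 54, 162]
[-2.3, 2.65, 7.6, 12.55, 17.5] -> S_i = -2.30 + 4.95*i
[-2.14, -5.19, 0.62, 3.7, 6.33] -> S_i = Random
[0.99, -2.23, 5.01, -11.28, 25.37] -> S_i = 0.99*(-2.25)^i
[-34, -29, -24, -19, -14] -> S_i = -34 + 5*i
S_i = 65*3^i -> [65, 195, 585, 1755, 5265]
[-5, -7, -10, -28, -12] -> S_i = Random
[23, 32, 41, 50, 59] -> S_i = 23 + 9*i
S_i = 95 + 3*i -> [95, 98, 101, 104, 107]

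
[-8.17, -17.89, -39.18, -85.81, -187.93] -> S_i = -8.17*2.19^i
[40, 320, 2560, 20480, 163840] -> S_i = 40*8^i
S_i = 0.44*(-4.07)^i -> [0.44, -1.79, 7.29, -29.66, 120.73]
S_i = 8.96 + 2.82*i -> [8.96, 11.78, 14.6, 17.42, 20.24]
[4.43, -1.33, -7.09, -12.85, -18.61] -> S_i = 4.43 + -5.76*i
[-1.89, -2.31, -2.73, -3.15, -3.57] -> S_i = -1.89 + -0.42*i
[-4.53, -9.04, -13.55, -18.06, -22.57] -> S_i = -4.53 + -4.51*i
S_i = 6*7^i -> [6, 42, 294, 2058, 14406]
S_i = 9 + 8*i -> [9, 17, 25, 33, 41]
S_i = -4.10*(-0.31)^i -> [-4.1, 1.27, -0.39, 0.12, -0.04]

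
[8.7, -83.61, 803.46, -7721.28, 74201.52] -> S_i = 8.70*(-9.61)^i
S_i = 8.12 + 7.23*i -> [8.12, 15.35, 22.58, 29.81, 37.04]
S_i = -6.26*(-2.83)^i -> [-6.26, 17.72, -50.14, 141.88, -401.53]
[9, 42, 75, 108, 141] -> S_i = 9 + 33*i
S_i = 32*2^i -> [32, 64, 128, 256, 512]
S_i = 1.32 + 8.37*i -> [1.32, 9.69, 18.06, 26.43, 34.8]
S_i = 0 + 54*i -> [0, 54, 108, 162, 216]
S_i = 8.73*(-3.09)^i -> [8.73, -26.98, 83.35, -257.57, 795.88]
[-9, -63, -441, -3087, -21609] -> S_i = -9*7^i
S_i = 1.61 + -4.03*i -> [1.61, -2.42, -6.45, -10.48, -14.51]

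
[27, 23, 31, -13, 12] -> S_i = Random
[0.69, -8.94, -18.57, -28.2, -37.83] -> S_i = 0.69 + -9.63*i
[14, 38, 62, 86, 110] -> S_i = 14 + 24*i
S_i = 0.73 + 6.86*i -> [0.73, 7.59, 14.45, 21.31, 28.17]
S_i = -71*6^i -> [-71, -426, -2556, -15336, -92016]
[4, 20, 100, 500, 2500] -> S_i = 4*5^i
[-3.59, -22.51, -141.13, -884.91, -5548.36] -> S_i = -3.59*6.27^i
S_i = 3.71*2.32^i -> [3.71, 8.61, 19.97, 46.33, 107.48]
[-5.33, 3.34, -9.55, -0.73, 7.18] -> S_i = Random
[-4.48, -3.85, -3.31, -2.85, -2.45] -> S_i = -4.48*0.86^i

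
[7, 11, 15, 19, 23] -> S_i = 7 + 4*i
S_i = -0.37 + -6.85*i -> [-0.37, -7.22, -14.07, -20.92, -27.77]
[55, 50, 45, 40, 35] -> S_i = 55 + -5*i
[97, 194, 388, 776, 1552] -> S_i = 97*2^i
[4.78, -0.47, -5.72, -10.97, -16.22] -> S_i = 4.78 + -5.25*i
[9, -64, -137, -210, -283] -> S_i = 9 + -73*i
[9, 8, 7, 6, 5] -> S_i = 9 + -1*i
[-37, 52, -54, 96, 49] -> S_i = Random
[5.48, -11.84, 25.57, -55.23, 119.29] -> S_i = 5.48*(-2.16)^i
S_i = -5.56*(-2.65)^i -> [-5.56, 14.73, -39.05, 103.47, -274.19]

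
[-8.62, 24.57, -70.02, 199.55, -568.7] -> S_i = -8.62*(-2.85)^i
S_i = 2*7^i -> [2, 14, 98, 686, 4802]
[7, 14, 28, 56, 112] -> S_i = 7*2^i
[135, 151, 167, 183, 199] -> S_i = 135 + 16*i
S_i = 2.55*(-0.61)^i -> [2.55, -1.56, 0.95, -0.58, 0.35]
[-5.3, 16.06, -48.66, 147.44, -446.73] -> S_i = -5.30*(-3.03)^i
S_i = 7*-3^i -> [7, -21, 63, -189, 567]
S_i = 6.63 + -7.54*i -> [6.63, -0.91, -8.45, -15.99, -23.53]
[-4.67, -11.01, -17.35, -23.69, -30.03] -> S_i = -4.67 + -6.34*i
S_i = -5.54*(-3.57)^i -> [-5.54, 19.78, -70.61, 252.07, -899.88]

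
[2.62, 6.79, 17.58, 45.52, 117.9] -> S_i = 2.62*2.59^i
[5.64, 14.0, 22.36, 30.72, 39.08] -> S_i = 5.64 + 8.36*i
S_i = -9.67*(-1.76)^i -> [-9.67, 17.02, -29.95, 52.72, -92.78]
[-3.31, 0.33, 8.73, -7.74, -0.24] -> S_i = Random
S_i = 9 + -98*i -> [9, -89, -187, -285, -383]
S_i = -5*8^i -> [-5, -40, -320, -2560, -20480]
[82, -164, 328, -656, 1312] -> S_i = 82*-2^i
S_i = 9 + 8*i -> [9, 17, 25, 33, 41]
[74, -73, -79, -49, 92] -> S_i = Random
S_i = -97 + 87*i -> [-97, -10, 77, 164, 251]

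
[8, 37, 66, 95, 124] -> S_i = 8 + 29*i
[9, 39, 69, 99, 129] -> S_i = 9 + 30*i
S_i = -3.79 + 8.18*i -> [-3.79, 4.39, 12.57, 20.75, 28.93]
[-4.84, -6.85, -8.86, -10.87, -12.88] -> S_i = -4.84 + -2.01*i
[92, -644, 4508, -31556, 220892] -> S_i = 92*-7^i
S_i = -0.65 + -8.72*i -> [-0.65, -9.37, -18.09, -26.81, -35.53]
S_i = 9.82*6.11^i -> [9.82, 60.0, 366.6, 2239.93, 13685.99]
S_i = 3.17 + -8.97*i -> [3.17, -5.8, -14.77, -23.74, -32.71]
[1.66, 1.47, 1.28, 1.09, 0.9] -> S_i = 1.66 + -0.19*i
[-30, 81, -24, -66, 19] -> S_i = Random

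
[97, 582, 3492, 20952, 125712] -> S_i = 97*6^i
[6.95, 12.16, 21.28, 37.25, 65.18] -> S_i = 6.95*1.75^i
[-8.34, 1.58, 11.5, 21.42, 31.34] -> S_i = -8.34 + 9.92*i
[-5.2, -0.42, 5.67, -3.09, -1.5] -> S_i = Random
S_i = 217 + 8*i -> [217, 225, 233, 241, 249]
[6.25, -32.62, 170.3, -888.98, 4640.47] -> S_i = 6.25*(-5.22)^i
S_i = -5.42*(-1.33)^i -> [-5.42, 7.21, -9.59, 12.75, -16.96]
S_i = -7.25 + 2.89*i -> [-7.25, -4.36, -1.47, 1.42, 4.31]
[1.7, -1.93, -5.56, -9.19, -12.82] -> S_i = 1.70 + -3.63*i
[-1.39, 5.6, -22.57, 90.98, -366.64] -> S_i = -1.39*(-4.03)^i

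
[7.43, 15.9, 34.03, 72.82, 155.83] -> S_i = 7.43*2.14^i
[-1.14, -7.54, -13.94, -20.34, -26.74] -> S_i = -1.14 + -6.40*i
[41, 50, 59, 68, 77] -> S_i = 41 + 9*i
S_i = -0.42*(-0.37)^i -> [-0.42, 0.16, -0.06, 0.02, -0.01]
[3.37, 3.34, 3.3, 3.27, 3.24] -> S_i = 3.37*0.99^i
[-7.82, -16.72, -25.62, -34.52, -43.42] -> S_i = -7.82 + -8.90*i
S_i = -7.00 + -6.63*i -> [-7.0, -13.63, -20.26, -26.89, -33.52]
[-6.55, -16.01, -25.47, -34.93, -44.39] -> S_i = -6.55 + -9.46*i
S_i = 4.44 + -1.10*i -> [4.44, 3.34, 2.24, 1.14, 0.04]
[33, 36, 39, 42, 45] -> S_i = 33 + 3*i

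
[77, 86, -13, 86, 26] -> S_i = Random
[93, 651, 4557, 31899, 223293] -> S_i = 93*7^i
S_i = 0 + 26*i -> [0, 26, 52, 78, 104]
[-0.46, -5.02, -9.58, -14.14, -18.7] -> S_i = -0.46 + -4.56*i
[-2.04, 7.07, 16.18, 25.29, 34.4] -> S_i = -2.04 + 9.11*i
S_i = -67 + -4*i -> [-67, -71, -75, -79, -83]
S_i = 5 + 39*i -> [5, 44, 83, 122, 161]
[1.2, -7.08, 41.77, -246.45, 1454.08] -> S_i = 1.20*(-5.90)^i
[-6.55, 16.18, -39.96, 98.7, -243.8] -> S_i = -6.55*(-2.47)^i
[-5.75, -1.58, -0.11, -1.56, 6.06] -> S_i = Random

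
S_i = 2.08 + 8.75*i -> [2.08, 10.83, 19.58, 28.33, 37.08]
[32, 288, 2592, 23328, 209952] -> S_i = 32*9^i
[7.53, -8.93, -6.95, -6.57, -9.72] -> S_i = Random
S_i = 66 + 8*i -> [66, 74, 82, 90, 98]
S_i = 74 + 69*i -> [74, 143, 212, 281, 350]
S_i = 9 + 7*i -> [9, 16, 23, 30, 37]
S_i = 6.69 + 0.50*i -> [6.69, 7.19, 7.69, 8.19, 8.69]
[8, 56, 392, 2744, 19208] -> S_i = 8*7^i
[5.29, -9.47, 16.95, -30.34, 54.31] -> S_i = 5.29*(-1.79)^i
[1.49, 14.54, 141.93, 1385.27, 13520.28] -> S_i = 1.49*9.76^i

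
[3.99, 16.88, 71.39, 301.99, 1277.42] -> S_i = 3.99*4.23^i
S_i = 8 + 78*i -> [8, 86, 164, 242, 320]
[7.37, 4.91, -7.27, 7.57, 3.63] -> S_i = Random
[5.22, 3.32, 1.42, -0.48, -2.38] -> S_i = 5.22 + -1.90*i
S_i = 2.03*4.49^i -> [2.03, 9.11, 40.93, 183.75, 825.05]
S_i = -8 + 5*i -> [-8, -3, 2, 7, 12]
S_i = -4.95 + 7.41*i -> [-4.95, 2.46, 9.87, 17.28, 24.69]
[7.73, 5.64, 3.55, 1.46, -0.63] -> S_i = 7.73 + -2.09*i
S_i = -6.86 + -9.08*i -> [-6.86, -15.94, -25.02, -34.1, -43.18]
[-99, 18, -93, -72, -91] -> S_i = Random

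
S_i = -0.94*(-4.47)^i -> [-0.94, 4.2, -18.78, 83.96, -375.28]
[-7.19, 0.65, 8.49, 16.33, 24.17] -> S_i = -7.19 + 7.84*i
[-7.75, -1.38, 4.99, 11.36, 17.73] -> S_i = -7.75 + 6.37*i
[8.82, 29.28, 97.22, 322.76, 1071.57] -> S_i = 8.82*3.32^i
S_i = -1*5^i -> [-1, -5, -25, -125, -625]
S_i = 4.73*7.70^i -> [4.73, 36.42, 280.44, 2159.4, 16627.39]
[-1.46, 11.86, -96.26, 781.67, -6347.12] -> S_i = -1.46*(-8.12)^i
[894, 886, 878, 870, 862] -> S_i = 894 + -8*i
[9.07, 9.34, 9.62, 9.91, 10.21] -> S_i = 9.07*1.03^i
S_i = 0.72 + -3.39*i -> [0.72, -2.67, -6.06, -9.45, -12.84]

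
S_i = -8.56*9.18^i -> [-8.56, -78.58, -721.37, -6622.19, -60791.73]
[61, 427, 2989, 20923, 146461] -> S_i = 61*7^i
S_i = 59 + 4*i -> [59, 63, 67, 71, 75]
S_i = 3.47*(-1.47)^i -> [3.47, -5.1, 7.5, -11.02, 16.2]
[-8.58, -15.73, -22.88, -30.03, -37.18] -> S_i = -8.58 + -7.15*i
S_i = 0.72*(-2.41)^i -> [0.72, -1.74, 4.18, -10.08, 24.29]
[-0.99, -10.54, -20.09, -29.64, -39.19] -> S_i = -0.99 + -9.55*i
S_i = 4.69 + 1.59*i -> [4.69, 6.28, 7.87, 9.46, 11.05]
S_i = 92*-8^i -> [92, -736, 5888, -47104, 376832]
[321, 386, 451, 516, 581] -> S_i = 321 + 65*i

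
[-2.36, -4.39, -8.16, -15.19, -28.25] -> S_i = -2.36*1.86^i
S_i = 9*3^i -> [9, 27, 81, 243, 729]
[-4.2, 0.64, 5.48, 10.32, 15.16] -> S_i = -4.20 + 4.84*i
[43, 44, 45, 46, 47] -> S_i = 43 + 1*i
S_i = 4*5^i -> [4, 20, 100, 500, 2500]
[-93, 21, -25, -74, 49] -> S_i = Random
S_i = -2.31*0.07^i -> [-2.31, -0.16, -0.01, -0.0, -0.0]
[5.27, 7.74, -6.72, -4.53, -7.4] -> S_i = Random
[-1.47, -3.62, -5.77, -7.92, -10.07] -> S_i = -1.47 + -2.15*i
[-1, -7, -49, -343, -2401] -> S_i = -1*7^i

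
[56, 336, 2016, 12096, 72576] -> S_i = 56*6^i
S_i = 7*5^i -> [7, 35, 175, 875, 4375]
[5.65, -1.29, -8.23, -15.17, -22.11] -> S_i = 5.65 + -6.94*i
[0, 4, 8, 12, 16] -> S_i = 0 + 4*i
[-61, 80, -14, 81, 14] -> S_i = Random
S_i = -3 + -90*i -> [-3, -93, -183, -273, -363]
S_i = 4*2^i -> [4, 8, 16, 32, 64]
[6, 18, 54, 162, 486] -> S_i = 6*3^i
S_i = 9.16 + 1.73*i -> [9.16, 10.89, 12.62, 14.35, 16.08]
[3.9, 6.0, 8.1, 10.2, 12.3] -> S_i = 3.90 + 2.10*i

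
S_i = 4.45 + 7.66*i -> [4.45, 12.11, 19.77, 27.43, 35.09]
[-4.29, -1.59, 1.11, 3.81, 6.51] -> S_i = -4.29 + 2.70*i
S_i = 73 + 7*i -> [73, 80, 87, 94, 101]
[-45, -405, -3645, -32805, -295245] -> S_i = -45*9^i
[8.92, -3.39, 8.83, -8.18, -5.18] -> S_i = Random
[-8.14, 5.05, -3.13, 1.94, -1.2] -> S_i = -8.14*(-0.62)^i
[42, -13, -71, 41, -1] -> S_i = Random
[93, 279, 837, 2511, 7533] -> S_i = 93*3^i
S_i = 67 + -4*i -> [67, 63, 59, 55, 51]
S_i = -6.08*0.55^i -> [-6.08, -3.34, -1.84, -1.01, -0.56]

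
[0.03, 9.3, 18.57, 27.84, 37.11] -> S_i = 0.03 + 9.27*i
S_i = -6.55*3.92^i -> [-6.55, -25.68, -100.65, -394.55, -1546.63]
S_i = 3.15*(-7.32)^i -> [3.15, -23.06, 168.78, -1235.5, 9043.88]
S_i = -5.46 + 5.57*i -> [-5.46, 0.11, 5.68, 11.25, 16.82]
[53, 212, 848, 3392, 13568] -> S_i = 53*4^i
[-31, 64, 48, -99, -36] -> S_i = Random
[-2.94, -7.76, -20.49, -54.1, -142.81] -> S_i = -2.94*2.64^i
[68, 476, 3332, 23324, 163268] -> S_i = 68*7^i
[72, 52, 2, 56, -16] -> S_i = Random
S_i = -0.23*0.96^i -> [-0.23, -0.22, -0.21, -0.2, -0.2]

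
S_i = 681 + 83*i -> [681, 764, 847, 930, 1013]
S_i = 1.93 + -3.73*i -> [1.93, -1.8, -5.53, -9.26, -12.99]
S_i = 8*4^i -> [8, 32, 128, 512, 2048]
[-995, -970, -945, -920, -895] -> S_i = -995 + 25*i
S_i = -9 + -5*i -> [-9, -14, -19, -24, -29]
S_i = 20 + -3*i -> [20, 17, 14, 11, 8]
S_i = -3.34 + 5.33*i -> [-3.34, 1.99, 7.32, 12.65, 17.98]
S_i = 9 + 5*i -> [9, 14, 19, 24, 29]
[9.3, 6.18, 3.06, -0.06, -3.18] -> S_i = 9.30 + -3.12*i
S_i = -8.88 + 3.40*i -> [-8.88, -5.48, -2.08, 1.32, 4.72]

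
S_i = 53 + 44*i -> [53, 97, 141, 185, 229]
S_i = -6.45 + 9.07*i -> [-6.45, 2.62, 11.69, 20.76, 29.83]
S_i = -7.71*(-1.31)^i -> [-7.71, 10.1, -13.23, 17.33, -22.71]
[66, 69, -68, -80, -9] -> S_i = Random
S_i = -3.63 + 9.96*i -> [-3.63, 6.33, 16.29, 26.25, 36.21]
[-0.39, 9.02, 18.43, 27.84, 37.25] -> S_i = -0.39 + 9.41*i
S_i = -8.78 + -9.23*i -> [-8.78, -18.01, -27.24, -36.47, -45.7]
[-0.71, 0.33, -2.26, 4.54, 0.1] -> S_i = Random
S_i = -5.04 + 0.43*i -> [-5.04, -4.61, -4.18, -3.75, -3.32]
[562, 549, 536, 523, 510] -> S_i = 562 + -13*i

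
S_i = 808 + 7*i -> [808, 815, 822, 829, 836]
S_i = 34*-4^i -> [34, -136, 544, -2176, 8704]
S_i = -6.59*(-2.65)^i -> [-6.59, 17.46, -46.28, 122.64, -324.99]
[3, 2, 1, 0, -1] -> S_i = 3 + -1*i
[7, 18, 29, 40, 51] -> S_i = 7 + 11*i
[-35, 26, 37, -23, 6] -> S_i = Random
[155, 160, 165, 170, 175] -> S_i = 155 + 5*i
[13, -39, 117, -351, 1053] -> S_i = 13*-3^i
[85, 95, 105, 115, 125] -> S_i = 85 + 10*i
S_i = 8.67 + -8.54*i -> [8.67, 0.13, -8.41, -16.95, -25.49]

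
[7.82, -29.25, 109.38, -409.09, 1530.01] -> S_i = 7.82*(-3.74)^i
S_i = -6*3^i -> [-6, -18, -54, -162, -486]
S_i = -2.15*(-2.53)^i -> [-2.15, 5.44, -13.76, 34.82, -88.09]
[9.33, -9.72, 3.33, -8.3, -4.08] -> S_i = Random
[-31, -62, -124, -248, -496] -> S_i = -31*2^i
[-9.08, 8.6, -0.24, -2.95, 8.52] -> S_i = Random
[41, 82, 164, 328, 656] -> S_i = 41*2^i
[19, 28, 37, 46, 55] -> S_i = 19 + 9*i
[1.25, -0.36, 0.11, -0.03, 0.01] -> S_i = 1.25*(-0.29)^i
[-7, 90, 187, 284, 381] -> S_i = -7 + 97*i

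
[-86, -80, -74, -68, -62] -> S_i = -86 + 6*i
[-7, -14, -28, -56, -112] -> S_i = -7*2^i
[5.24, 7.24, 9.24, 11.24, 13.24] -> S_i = 5.24 + 2.00*i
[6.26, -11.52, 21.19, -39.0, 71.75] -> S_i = 6.26*(-1.84)^i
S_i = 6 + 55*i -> [6, 61, 116, 171, 226]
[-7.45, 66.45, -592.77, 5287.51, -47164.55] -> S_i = -7.45*(-8.92)^i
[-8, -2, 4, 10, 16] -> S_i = -8 + 6*i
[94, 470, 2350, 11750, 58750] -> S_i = 94*5^i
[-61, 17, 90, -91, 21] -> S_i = Random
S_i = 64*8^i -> [64, 512, 4096, 32768, 262144]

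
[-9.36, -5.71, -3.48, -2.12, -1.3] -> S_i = -9.36*0.61^i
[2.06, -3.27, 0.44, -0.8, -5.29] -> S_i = Random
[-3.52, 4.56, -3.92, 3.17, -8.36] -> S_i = Random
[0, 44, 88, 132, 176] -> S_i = 0 + 44*i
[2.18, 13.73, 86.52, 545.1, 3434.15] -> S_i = 2.18*6.30^i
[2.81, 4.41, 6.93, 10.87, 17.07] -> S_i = 2.81*1.57^i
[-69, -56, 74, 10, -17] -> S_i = Random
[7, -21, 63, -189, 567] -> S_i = 7*-3^i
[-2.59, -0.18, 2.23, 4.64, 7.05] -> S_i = -2.59 + 2.41*i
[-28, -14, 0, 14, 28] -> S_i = -28 + 14*i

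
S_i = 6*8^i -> [6, 48, 384, 3072, 24576]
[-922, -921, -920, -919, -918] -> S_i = -922 + 1*i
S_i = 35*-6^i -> [35, -210, 1260, -7560, 45360]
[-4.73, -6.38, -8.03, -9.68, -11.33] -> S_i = -4.73 + -1.65*i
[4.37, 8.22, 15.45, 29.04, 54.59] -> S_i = 4.37*1.88^i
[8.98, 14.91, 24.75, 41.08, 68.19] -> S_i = 8.98*1.66^i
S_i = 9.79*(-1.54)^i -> [9.79, -15.08, 23.22, -35.76, 55.06]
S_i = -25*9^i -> [-25, -225, -2025, -18225, -164025]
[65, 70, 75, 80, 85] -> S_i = 65 + 5*i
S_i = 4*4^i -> [4, 16, 64, 256, 1024]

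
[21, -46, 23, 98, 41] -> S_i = Random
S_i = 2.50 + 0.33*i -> [2.5, 2.83, 3.16, 3.49, 3.82]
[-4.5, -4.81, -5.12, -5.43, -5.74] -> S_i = -4.50 + -0.31*i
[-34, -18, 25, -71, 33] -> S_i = Random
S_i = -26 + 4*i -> [-26, -22, -18, -14, -10]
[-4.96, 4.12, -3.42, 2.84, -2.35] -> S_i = -4.96*(-0.83)^i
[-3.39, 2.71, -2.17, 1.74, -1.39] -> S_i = -3.39*(-0.80)^i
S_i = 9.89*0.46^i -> [9.89, 4.55, 2.09, 0.96, 0.44]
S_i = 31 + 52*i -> [31, 83, 135, 187, 239]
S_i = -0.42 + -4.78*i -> [-0.42, -5.2, -9.98, -14.76, -19.54]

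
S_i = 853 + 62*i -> [853, 915, 977, 1039, 1101]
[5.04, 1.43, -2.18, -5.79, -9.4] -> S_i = 5.04 + -3.61*i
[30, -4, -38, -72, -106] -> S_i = 30 + -34*i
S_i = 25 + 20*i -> [25, 45, 65, 85, 105]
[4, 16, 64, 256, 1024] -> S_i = 4*4^i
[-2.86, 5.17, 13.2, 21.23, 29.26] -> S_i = -2.86 + 8.03*i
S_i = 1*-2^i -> [1, -2, 4, -8, 16]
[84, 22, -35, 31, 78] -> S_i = Random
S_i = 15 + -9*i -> [15, 6, -3, -12, -21]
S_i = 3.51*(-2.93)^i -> [3.51, -10.28, 30.13, -88.29, 258.69]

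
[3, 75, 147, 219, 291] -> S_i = 3 + 72*i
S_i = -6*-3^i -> [-6, 18, -54, 162, -486]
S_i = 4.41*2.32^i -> [4.41, 10.23, 23.74, 55.07, 127.76]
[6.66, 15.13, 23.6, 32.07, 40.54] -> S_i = 6.66 + 8.47*i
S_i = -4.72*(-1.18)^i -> [-4.72, 5.57, -6.57, 7.76, -9.15]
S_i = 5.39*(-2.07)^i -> [5.39, -11.16, 23.1, -47.81, 98.96]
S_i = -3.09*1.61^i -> [-3.09, -4.97, -8.01, -12.9, -20.76]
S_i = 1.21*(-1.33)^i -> [1.21, -1.61, 2.14, -2.85, 3.79]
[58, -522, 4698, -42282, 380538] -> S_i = 58*-9^i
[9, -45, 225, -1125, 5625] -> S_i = 9*-5^i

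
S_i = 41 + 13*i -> [41, 54, 67, 80, 93]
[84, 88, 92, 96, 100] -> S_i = 84 + 4*i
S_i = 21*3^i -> [21, 63, 189, 567, 1701]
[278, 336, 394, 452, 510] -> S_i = 278 + 58*i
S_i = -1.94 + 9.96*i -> [-1.94, 8.02, 17.98, 27.94, 37.9]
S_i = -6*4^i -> [-6, -24, -96, -384, -1536]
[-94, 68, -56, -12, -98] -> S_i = Random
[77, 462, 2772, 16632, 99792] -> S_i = 77*6^i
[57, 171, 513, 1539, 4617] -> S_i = 57*3^i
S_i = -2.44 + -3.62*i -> [-2.44, -6.06, -9.68, -13.3, -16.92]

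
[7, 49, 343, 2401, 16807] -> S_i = 7*7^i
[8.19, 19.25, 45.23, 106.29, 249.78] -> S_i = 8.19*2.35^i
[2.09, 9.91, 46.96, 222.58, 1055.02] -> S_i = 2.09*4.74^i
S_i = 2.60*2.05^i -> [2.6, 5.33, 10.93, 22.4, 45.92]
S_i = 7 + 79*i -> [7, 86, 165, 244, 323]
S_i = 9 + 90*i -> [9, 99, 189, 279, 369]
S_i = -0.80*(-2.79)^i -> [-0.8, 2.23, -6.23, 17.37, -48.47]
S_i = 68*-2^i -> [68, -136, 272, -544, 1088]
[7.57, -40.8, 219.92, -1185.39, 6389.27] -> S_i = 7.57*(-5.39)^i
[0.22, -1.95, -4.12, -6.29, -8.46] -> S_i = 0.22 + -2.17*i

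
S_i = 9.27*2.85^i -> [9.27, 26.42, 75.3, 214.59, 611.59]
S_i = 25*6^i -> [25, 150, 900, 5400, 32400]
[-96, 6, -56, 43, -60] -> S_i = Random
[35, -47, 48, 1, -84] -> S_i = Random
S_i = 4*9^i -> [4, 36, 324, 2916, 26244]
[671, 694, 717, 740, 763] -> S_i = 671 + 23*i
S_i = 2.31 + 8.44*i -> [2.31, 10.75, 19.19, 27.63, 36.07]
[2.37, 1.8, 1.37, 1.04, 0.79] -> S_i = 2.37*0.76^i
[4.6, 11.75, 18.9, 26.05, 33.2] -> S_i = 4.60 + 7.15*i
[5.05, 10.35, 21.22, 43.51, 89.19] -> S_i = 5.05*2.05^i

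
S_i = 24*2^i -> [24, 48, 96, 192, 384]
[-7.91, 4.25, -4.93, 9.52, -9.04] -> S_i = Random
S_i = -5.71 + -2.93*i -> [-5.71, -8.64, -11.57, -14.5, -17.43]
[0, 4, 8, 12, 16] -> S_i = 0 + 4*i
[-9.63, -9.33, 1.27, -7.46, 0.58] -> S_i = Random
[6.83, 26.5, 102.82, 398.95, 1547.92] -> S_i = 6.83*3.88^i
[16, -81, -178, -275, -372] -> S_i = 16 + -97*i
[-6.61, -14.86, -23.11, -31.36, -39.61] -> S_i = -6.61 + -8.25*i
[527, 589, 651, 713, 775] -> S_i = 527 + 62*i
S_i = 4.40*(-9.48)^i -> [4.4, -41.71, 395.43, -3748.67, 35537.43]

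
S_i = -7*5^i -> [-7, -35, -175, -875, -4375]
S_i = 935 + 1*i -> [935, 936, 937, 938, 939]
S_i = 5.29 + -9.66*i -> [5.29, -4.37, -14.03, -23.69, -33.35]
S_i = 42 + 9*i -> [42, 51, 60, 69, 78]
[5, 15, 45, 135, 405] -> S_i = 5*3^i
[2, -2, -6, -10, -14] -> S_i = 2 + -4*i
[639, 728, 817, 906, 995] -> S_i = 639 + 89*i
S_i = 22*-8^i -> [22, -176, 1408, -11264, 90112]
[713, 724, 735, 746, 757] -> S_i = 713 + 11*i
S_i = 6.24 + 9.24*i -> [6.24, 15.48, 24.72, 33.96, 43.2]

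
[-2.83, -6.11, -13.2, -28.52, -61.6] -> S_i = -2.83*2.16^i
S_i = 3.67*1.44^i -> [3.67, 5.28, 7.61, 10.96, 15.78]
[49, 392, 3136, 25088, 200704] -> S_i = 49*8^i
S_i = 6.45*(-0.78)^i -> [6.45, -5.03, 3.92, -3.06, 2.39]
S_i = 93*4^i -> [93, 372, 1488, 5952, 23808]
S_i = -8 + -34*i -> [-8, -42, -76, -110, -144]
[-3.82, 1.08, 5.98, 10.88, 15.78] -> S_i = -3.82 + 4.90*i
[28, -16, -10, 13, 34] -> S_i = Random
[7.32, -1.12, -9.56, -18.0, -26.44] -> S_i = 7.32 + -8.44*i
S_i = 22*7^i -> [22, 154, 1078, 7546, 52822]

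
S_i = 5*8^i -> [5, 40, 320, 2560, 20480]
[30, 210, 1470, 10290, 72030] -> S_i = 30*7^i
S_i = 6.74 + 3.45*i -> [6.74, 10.19, 13.64, 17.09, 20.54]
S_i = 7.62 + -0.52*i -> [7.62, 7.1, 6.58, 6.06, 5.54]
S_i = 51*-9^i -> [51, -459, 4131, -37179, 334611]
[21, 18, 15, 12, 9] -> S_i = 21 + -3*i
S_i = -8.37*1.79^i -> [-8.37, -14.98, -26.82, -48.0, -85.93]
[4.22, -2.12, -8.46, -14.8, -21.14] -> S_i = 4.22 + -6.34*i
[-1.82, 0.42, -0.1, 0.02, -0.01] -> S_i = -1.82*(-0.23)^i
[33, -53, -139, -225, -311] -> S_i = 33 + -86*i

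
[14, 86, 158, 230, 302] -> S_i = 14 + 72*i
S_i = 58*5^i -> [58, 290, 1450, 7250, 36250]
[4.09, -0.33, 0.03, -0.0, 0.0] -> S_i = 4.09*(-0.08)^i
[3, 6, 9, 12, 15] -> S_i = 3 + 3*i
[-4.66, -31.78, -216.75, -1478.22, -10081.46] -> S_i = -4.66*6.82^i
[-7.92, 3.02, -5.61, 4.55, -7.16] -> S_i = Random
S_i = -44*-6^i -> [-44, 264, -1584, 9504, -57024]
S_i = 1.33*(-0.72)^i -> [1.33, -0.96, 0.69, -0.5, 0.36]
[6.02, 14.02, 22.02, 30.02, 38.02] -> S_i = 6.02 + 8.00*i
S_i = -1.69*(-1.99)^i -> [-1.69, 3.36, -6.69, 13.32, -26.5]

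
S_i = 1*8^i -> [1, 8, 64, 512, 4096]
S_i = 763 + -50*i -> [763, 713, 663, 613, 563]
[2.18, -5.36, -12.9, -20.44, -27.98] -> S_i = 2.18 + -7.54*i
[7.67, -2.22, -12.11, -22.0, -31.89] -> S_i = 7.67 + -9.89*i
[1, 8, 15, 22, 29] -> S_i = 1 + 7*i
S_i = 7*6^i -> [7, 42, 252, 1512, 9072]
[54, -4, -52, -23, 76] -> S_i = Random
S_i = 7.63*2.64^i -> [7.63, 20.14, 53.18, 140.39, 370.63]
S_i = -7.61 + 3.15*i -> [-7.61, -4.46, -1.31, 1.84, 4.99]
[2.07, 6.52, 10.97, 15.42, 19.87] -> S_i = 2.07 + 4.45*i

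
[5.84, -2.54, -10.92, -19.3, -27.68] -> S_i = 5.84 + -8.38*i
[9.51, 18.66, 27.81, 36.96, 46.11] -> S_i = 9.51 + 9.15*i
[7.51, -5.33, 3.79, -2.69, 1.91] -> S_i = 7.51*(-0.71)^i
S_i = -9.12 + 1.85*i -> [-9.12, -7.27, -5.42, -3.57, -1.72]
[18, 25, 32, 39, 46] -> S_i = 18 + 7*i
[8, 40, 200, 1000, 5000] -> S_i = 8*5^i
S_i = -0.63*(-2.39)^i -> [-0.63, 1.51, -3.6, 8.6, -20.56]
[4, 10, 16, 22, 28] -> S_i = 4 + 6*i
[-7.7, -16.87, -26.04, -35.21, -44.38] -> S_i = -7.70 + -9.17*i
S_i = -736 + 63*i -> [-736, -673, -610, -547, -484]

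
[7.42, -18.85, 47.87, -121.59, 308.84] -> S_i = 7.42*(-2.54)^i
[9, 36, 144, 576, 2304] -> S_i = 9*4^i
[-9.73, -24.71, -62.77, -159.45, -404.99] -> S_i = -9.73*2.54^i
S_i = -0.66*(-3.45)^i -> [-0.66, 2.28, -7.86, 27.1, -93.5]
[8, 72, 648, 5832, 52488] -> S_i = 8*9^i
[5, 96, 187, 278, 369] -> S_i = 5 + 91*i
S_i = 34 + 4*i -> [34, 38, 42, 46, 50]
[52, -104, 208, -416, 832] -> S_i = 52*-2^i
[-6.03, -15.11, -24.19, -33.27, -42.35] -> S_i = -6.03 + -9.08*i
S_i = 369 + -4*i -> [369, 365, 361, 357, 353]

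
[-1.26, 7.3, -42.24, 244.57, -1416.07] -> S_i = -1.26*(-5.79)^i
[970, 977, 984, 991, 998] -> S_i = 970 + 7*i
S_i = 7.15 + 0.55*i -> [7.15, 7.7, 8.25, 8.8, 9.35]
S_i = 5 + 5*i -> [5, 10, 15, 20, 25]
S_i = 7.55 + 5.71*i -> [7.55, 13.26, 18.97, 24.68, 30.39]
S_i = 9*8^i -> [9, 72, 576, 4608, 36864]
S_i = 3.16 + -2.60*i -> [3.16, 0.56, -2.04, -4.64, -7.24]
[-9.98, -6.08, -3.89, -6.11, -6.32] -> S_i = Random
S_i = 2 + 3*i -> [2, 5, 8, 11, 14]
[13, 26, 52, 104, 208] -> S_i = 13*2^i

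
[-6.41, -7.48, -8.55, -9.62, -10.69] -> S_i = -6.41 + -1.07*i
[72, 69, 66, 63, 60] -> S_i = 72 + -3*i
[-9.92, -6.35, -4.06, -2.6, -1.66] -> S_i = -9.92*0.64^i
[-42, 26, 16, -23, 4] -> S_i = Random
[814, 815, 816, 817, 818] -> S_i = 814 + 1*i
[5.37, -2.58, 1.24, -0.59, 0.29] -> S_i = 5.37*(-0.48)^i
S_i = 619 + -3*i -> [619, 616, 613, 610, 607]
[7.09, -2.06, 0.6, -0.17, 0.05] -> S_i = 7.09*(-0.29)^i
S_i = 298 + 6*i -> [298, 304, 310, 316, 322]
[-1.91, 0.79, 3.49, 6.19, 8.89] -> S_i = -1.91 + 2.70*i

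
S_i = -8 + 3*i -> [-8, -5, -2, 1, 4]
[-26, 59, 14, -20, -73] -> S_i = Random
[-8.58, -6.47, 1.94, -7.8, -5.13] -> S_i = Random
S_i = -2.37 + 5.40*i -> [-2.37, 3.03, 8.43, 13.83, 19.23]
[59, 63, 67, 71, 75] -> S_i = 59 + 4*i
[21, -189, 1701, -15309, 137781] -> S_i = 21*-9^i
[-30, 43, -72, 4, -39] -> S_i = Random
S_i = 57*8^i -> [57, 456, 3648, 29184, 233472]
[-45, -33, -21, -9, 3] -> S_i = -45 + 12*i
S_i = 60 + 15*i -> [60, 75, 90, 105, 120]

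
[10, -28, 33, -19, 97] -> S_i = Random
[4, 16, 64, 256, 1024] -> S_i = 4*4^i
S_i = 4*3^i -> [4, 12, 36, 108, 324]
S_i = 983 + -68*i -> [983, 915, 847, 779, 711]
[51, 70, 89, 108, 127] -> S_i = 51 + 19*i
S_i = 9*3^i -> [9, 27, 81, 243, 729]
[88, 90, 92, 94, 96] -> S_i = 88 + 2*i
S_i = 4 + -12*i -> [4, -8, -20, -32, -44]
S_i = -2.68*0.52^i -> [-2.68, -1.39, -0.72, -0.38, -0.2]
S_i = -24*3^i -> [-24, -72, -216, -648, -1944]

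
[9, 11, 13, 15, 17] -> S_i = 9 + 2*i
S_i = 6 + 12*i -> [6, 18, 30, 42, 54]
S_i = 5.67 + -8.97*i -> [5.67, -3.3, -12.27, -21.24, -30.21]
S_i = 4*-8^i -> [4, -32, 256, -2048, 16384]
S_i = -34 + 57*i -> [-34, 23, 80, 137, 194]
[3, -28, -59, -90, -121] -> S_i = 3 + -31*i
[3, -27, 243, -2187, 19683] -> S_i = 3*-9^i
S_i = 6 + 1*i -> [6, 7, 8, 9, 10]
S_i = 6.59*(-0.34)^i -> [6.59, -2.24, 0.76, -0.26, 0.09]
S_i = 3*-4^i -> [3, -12, 48, -192, 768]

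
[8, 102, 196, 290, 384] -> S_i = 8 + 94*i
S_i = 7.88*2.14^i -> [7.88, 16.86, 36.09, 77.23, 165.27]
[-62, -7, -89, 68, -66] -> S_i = Random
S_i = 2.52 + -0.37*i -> [2.52, 2.15, 1.78, 1.41, 1.04]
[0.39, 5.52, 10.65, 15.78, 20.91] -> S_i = 0.39 + 5.13*i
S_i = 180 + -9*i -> [180, 171, 162, 153, 144]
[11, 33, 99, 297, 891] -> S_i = 11*3^i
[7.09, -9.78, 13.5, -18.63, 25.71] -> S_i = 7.09*(-1.38)^i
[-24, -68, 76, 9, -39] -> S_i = Random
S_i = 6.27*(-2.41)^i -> [6.27, -15.11, 36.42, -87.76, 211.51]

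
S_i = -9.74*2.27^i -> [-9.74, -22.11, -50.19, -113.93, -258.62]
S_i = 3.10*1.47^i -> [3.1, 4.56, 6.7, 9.85, 14.48]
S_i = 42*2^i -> [42, 84, 168, 336, 672]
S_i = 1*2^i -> [1, 2, 4, 8, 16]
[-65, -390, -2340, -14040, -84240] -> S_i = -65*6^i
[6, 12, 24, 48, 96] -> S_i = 6*2^i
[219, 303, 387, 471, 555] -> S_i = 219 + 84*i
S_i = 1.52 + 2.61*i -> [1.52, 4.13, 6.74, 9.35, 11.96]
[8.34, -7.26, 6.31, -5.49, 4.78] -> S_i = 8.34*(-0.87)^i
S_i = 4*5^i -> [4, 20, 100, 500, 2500]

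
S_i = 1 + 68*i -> [1, 69, 137, 205, 273]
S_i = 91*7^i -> [91, 637, 4459, 31213, 218491]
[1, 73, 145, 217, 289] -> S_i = 1 + 72*i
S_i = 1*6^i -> [1, 6, 36, 216, 1296]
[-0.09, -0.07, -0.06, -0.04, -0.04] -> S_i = -0.09*0.79^i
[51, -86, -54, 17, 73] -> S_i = Random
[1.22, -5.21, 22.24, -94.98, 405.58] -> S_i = 1.22*(-4.27)^i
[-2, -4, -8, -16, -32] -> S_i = -2*2^i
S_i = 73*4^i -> [73, 292, 1168, 4672, 18688]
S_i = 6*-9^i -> [6, -54, 486, -4374, 39366]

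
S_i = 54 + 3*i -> [54, 57, 60, 63, 66]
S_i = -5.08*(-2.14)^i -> [-5.08, 10.87, -23.26, 49.79, -106.54]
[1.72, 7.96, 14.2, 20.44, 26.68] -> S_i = 1.72 + 6.24*i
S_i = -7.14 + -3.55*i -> [-7.14, -10.69, -14.24, -17.79, -21.34]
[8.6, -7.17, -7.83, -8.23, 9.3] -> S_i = Random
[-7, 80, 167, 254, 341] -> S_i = -7 + 87*i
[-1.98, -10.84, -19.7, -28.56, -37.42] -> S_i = -1.98 + -8.86*i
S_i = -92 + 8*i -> [-92, -84, -76, -68, -60]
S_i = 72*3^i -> [72, 216, 648, 1944, 5832]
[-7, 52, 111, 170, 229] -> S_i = -7 + 59*i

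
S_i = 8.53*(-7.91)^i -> [8.53, -67.47, 533.71, -4221.61, 33392.96]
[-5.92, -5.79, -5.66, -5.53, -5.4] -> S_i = -5.92 + 0.13*i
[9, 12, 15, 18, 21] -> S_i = 9 + 3*i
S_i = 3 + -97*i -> [3, -94, -191, -288, -385]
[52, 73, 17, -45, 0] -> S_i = Random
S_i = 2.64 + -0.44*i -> [2.64, 2.2, 1.76, 1.32, 0.88]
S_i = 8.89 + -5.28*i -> [8.89, 3.61, -1.67, -6.95, -12.23]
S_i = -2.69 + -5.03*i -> [-2.69, -7.72, -12.75, -17.78, -22.81]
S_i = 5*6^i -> [5, 30, 180, 1080, 6480]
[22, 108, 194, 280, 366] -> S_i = 22 + 86*i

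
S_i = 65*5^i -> [65, 325, 1625, 8125, 40625]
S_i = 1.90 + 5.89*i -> [1.9, 7.79, 13.68, 19.57, 25.46]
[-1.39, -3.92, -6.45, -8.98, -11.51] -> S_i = -1.39 + -2.53*i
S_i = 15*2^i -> [15, 30, 60, 120, 240]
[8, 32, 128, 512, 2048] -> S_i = 8*4^i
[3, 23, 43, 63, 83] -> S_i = 3 + 20*i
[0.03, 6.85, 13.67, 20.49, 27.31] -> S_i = 0.03 + 6.82*i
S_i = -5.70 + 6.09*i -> [-5.7, 0.39, 6.48, 12.57, 18.66]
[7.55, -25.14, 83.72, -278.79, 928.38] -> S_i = 7.55*(-3.33)^i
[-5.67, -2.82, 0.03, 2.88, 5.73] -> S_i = -5.67 + 2.85*i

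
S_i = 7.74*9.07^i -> [7.74, 70.2, 636.73, 5775.14, 52380.56]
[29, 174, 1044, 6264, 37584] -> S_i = 29*6^i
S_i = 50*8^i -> [50, 400, 3200, 25600, 204800]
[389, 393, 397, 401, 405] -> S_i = 389 + 4*i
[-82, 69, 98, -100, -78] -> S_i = Random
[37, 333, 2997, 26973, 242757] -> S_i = 37*9^i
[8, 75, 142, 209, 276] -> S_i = 8 + 67*i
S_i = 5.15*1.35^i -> [5.15, 6.95, 9.39, 12.67, 17.11]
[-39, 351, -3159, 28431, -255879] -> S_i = -39*-9^i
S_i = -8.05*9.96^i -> [-8.05, -80.18, -798.57, -7953.79, -79219.71]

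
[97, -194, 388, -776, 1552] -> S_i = 97*-2^i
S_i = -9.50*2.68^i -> [-9.5, -25.46, -68.23, -182.86, -490.08]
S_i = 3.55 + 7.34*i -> [3.55, 10.89, 18.23, 25.57, 32.91]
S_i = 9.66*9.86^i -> [9.66, 95.25, 939.14, 9259.93, 91302.95]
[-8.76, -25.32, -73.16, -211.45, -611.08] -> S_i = -8.76*2.89^i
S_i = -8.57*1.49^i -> [-8.57, -12.77, -19.03, -28.35, -42.24]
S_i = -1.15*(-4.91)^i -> [-1.15, 5.65, -27.72, 136.13, -668.38]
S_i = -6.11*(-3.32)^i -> [-6.11, 20.29, -67.35, 223.59, -742.32]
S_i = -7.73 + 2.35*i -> [-7.73, -5.38, -3.03, -0.68, 1.67]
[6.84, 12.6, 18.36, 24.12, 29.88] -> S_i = 6.84 + 5.76*i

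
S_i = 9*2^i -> [9, 18, 36, 72, 144]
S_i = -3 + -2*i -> [-3, -5, -7, -9, -11]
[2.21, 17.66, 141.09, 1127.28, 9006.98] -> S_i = 2.21*7.99^i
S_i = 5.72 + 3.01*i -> [5.72, 8.73, 11.74, 14.75, 17.76]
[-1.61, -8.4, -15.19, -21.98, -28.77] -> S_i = -1.61 + -6.79*i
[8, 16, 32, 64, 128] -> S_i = 8*2^i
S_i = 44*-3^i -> [44, -132, 396, -1188, 3564]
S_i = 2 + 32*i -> [2, 34, 66, 98, 130]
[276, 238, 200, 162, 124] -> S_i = 276 + -38*i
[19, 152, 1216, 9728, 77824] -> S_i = 19*8^i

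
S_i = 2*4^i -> [2, 8, 32, 128, 512]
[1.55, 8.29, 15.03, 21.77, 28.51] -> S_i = 1.55 + 6.74*i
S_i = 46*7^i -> [46, 322, 2254, 15778, 110446]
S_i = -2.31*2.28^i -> [-2.31, -5.27, -12.01, -27.38, -62.42]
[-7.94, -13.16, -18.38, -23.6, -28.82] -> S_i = -7.94 + -5.22*i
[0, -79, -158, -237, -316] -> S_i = 0 + -79*i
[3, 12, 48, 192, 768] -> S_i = 3*4^i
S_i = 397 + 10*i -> [397, 407, 417, 427, 437]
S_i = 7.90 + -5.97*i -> [7.9, 1.93, -4.04, -10.01, -15.98]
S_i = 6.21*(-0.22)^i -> [6.21, -1.37, 0.3, -0.07, 0.01]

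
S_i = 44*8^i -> [44, 352, 2816, 22528, 180224]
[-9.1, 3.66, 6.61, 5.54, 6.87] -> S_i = Random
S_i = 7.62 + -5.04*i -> [7.62, 2.58, -2.46, -7.5, -12.54]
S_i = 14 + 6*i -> [14, 20, 26, 32, 38]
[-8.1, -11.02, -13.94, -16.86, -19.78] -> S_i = -8.10 + -2.92*i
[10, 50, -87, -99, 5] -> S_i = Random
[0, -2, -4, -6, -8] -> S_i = 0 + -2*i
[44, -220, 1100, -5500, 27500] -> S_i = 44*-5^i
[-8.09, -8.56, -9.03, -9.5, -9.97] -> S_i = -8.09 + -0.47*i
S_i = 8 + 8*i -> [8, 16, 24, 32, 40]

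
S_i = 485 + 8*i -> [485, 493, 501, 509, 517]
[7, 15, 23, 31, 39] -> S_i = 7 + 8*i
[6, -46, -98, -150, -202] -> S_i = 6 + -52*i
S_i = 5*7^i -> [5, 35, 245, 1715, 12005]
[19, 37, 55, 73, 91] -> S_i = 19 + 18*i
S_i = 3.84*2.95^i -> [3.84, 11.33, 33.42, 98.58, 290.82]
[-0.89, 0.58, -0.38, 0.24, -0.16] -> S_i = -0.89*(-0.65)^i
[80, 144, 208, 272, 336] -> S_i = 80 + 64*i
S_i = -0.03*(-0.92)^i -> [-0.03, 0.03, -0.03, 0.02, -0.02]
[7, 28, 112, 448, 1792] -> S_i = 7*4^i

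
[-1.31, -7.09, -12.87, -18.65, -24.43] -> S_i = -1.31 + -5.78*i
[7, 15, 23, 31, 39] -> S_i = 7 + 8*i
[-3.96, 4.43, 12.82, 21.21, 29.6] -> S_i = -3.96 + 8.39*i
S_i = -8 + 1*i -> [-8, -7, -6, -5, -4]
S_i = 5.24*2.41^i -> [5.24, 12.63, 30.43, 73.35, 176.77]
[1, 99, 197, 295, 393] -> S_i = 1 + 98*i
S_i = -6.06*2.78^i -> [-6.06, -16.85, -46.83, -130.2, -361.95]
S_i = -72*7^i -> [-72, -504, -3528, -24696, -172872]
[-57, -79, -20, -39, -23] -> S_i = Random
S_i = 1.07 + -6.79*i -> [1.07, -5.72, -12.51, -19.3, -26.09]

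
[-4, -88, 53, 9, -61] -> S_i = Random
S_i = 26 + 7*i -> [26, 33, 40, 47, 54]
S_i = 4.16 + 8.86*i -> [4.16, 13.02, 21.88, 30.74, 39.6]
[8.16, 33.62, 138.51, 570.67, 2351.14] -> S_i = 8.16*4.12^i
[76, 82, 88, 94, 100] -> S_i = 76 + 6*i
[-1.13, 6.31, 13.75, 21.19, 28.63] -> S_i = -1.13 + 7.44*i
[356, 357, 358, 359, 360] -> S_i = 356 + 1*i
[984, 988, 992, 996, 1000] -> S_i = 984 + 4*i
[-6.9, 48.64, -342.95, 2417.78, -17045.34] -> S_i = -6.90*(-7.05)^i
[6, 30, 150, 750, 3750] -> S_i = 6*5^i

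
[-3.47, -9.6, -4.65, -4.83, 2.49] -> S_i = Random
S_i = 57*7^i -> [57, 399, 2793, 19551, 136857]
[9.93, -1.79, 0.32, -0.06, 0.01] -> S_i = 9.93*(-0.18)^i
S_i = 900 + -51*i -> [900, 849, 798, 747, 696]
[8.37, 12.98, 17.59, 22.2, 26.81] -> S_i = 8.37 + 4.61*i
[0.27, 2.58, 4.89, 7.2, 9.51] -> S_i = 0.27 + 2.31*i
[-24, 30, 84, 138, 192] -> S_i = -24 + 54*i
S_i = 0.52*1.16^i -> [0.52, 0.6, 0.7, 0.81, 0.94]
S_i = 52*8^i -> [52, 416, 3328, 26624, 212992]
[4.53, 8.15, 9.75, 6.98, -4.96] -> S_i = Random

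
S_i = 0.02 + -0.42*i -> [0.02, -0.4, -0.82, -1.24, -1.66]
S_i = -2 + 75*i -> [-2, 73, 148, 223, 298]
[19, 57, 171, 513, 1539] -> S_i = 19*3^i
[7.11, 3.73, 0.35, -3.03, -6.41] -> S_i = 7.11 + -3.38*i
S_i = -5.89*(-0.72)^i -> [-5.89, 4.24, -3.05, 2.2, -1.58]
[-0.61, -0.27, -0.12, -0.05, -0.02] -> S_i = -0.61*0.44^i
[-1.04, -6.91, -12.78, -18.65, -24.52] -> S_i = -1.04 + -5.87*i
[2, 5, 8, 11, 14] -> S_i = 2 + 3*i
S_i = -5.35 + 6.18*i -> [-5.35, 0.83, 7.01, 13.19, 19.37]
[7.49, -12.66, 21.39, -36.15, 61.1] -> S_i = 7.49*(-1.69)^i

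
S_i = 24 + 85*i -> [24, 109, 194, 279, 364]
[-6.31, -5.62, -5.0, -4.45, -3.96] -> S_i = -6.31*0.89^i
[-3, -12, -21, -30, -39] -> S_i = -3 + -9*i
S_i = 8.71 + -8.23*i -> [8.71, 0.48, -7.75, -15.98, -24.21]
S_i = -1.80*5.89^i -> [-1.8, -10.6, -62.45, -367.81, -2166.38]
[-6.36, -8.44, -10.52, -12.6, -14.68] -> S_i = -6.36 + -2.08*i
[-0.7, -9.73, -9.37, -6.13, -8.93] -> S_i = Random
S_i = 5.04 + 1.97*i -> [5.04, 7.01, 8.98, 10.95, 12.92]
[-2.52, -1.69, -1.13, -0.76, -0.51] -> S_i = -2.52*0.67^i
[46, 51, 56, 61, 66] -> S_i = 46 + 5*i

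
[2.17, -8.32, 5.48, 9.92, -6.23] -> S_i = Random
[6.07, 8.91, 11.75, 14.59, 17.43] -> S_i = 6.07 + 2.84*i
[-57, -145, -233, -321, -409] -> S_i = -57 + -88*i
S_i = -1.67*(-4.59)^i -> [-1.67, 7.67, -35.18, 161.49, -741.25]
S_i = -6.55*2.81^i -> [-6.55, -18.41, -51.72, -145.33, -408.38]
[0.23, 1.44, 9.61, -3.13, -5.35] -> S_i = Random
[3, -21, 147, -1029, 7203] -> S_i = 3*-7^i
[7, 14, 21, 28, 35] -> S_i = 7 + 7*i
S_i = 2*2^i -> [2, 4, 8, 16, 32]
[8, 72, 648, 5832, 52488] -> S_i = 8*9^i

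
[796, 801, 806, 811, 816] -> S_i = 796 + 5*i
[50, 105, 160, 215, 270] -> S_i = 50 + 55*i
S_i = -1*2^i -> [-1, -2, -4, -8, -16]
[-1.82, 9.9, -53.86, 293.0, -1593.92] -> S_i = -1.82*(-5.44)^i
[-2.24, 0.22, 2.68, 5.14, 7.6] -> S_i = -2.24 + 2.46*i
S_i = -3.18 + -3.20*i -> [-3.18, -6.38, -9.58, -12.78, -15.98]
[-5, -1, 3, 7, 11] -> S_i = -5 + 4*i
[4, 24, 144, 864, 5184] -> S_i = 4*6^i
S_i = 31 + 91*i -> [31, 122, 213, 304, 395]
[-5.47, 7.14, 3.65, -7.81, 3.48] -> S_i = Random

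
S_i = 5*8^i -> [5, 40, 320, 2560, 20480]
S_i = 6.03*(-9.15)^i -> [6.03, -55.17, 504.85, -4619.35, 42267.03]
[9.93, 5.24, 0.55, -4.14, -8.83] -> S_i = 9.93 + -4.69*i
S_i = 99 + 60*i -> [99, 159, 219, 279, 339]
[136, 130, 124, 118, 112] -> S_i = 136 + -6*i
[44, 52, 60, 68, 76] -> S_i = 44 + 8*i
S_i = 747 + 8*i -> [747, 755, 763, 771, 779]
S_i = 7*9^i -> [7, 63, 567, 5103, 45927]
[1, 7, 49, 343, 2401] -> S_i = 1*7^i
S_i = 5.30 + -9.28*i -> [5.3, -3.98, -13.26, -22.54, -31.82]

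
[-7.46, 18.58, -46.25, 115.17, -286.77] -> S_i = -7.46*(-2.49)^i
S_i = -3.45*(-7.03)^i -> [-3.45, 24.25, -170.5, 1198.63, -8426.37]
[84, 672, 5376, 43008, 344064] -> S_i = 84*8^i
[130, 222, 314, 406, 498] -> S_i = 130 + 92*i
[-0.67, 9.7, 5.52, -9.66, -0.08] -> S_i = Random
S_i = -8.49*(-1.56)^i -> [-8.49, 13.24, -20.66, 32.23, -50.28]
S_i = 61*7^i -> [61, 427, 2989, 20923, 146461]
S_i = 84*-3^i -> [84, -252, 756, -2268, 6804]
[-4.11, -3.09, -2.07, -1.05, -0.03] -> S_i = -4.11 + 1.02*i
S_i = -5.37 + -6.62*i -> [-5.37, -11.99, -18.61, -25.23, -31.85]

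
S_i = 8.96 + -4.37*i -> [8.96, 4.59, 0.22, -4.15, -8.52]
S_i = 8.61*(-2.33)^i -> [8.61, -20.06, 46.74, -108.91, 253.76]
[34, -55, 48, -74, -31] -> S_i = Random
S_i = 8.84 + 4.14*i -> [8.84, 12.98, 17.12, 21.26, 25.4]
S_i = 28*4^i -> [28, 112, 448, 1792, 7168]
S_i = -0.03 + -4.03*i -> [-0.03, -4.06, -8.09, -12.12, -16.15]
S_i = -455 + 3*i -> [-455, -452, -449, -446, -443]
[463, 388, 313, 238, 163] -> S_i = 463 + -75*i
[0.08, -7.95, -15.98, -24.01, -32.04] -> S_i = 0.08 + -8.03*i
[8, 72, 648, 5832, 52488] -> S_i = 8*9^i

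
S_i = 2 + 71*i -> [2, 73, 144, 215, 286]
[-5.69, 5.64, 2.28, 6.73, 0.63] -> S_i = Random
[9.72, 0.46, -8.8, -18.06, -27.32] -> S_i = 9.72 + -9.26*i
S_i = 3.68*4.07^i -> [3.68, 14.98, 60.96, 248.1, 1009.78]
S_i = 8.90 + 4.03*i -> [8.9, 12.93, 16.96, 20.99, 25.02]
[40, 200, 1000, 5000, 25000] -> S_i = 40*5^i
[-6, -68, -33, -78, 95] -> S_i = Random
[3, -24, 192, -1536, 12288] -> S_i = 3*-8^i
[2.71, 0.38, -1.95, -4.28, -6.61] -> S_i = 2.71 + -2.33*i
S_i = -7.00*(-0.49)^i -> [-7.0, 3.43, -1.68, 0.82, -0.4]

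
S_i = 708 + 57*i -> [708, 765, 822, 879, 936]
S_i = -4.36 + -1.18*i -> [-4.36, -5.54, -6.72, -7.9, -9.08]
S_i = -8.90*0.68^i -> [-8.9, -6.05, -4.12, -2.8, -1.9]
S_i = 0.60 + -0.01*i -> [0.6, 0.59, 0.58, 0.57, 0.56]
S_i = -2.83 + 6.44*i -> [-2.83, 3.61, 10.05, 16.49, 22.93]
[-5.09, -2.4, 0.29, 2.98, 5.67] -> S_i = -5.09 + 2.69*i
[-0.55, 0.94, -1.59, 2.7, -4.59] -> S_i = -0.55*(-1.70)^i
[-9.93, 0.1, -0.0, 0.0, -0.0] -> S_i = -9.93*(-0.01)^i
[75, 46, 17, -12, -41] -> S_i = 75 + -29*i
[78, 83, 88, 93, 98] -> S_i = 78 + 5*i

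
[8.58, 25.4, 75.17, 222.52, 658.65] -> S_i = 8.58*2.96^i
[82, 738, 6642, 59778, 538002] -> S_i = 82*9^i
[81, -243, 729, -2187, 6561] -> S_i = 81*-3^i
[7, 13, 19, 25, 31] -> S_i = 7 + 6*i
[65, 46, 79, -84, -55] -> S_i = Random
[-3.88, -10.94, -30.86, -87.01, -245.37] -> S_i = -3.88*2.82^i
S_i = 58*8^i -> [58, 464, 3712, 29696, 237568]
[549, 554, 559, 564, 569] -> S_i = 549 + 5*i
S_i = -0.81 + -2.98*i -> [-0.81, -3.79, -6.77, -9.75, -12.73]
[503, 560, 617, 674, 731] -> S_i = 503 + 57*i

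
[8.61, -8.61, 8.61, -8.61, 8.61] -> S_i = 8.61*(-1.00)^i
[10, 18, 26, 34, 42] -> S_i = 10 + 8*i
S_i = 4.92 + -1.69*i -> [4.92, 3.23, 1.54, -0.15, -1.84]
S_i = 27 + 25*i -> [27, 52, 77, 102, 127]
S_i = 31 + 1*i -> [31, 32, 33, 34, 35]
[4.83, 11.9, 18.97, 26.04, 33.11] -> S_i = 4.83 + 7.07*i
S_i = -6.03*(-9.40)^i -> [-6.03, 56.68, -532.81, 5008.42, -47079.16]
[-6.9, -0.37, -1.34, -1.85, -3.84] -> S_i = Random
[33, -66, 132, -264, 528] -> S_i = 33*-2^i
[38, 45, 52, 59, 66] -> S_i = 38 + 7*i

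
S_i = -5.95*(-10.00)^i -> [-5.95, 59.5, -595.0, 5950.0, -59500.0]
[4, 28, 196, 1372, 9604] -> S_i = 4*7^i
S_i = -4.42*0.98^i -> [-4.42, -4.33, -4.24, -4.16, -4.08]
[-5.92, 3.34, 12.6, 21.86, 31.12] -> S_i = -5.92 + 9.26*i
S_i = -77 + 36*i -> [-77, -41, -5, 31, 67]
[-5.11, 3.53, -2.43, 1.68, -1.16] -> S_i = -5.11*(-0.69)^i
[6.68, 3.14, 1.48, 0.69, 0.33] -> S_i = 6.68*0.47^i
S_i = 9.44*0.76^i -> [9.44, 7.17, 5.45, 4.14, 3.15]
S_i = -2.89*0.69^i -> [-2.89, -1.99, -1.38, -0.95, -0.66]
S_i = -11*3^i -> [-11, -33, -99, -297, -891]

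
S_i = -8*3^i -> [-8, -24, -72, -216, -648]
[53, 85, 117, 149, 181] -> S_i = 53 + 32*i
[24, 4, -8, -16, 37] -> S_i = Random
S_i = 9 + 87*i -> [9, 96, 183, 270, 357]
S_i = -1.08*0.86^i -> [-1.08, -0.93, -0.8, -0.69, -0.59]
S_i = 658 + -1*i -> [658, 657, 656, 655, 654]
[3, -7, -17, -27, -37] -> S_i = 3 + -10*i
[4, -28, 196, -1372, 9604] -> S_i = 4*-7^i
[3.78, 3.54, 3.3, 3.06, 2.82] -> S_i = 3.78 + -0.24*i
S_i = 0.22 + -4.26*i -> [0.22, -4.04, -8.3, -12.56, -16.82]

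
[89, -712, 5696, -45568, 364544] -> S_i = 89*-8^i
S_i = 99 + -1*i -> [99, 98, 97, 96, 95]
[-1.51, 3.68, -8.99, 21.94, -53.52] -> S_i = -1.51*(-2.44)^i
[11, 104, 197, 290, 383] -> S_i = 11 + 93*i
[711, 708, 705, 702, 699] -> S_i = 711 + -3*i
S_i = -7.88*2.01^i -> [-7.88, -15.84, -31.84, -63.99, -128.62]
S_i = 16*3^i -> [16, 48, 144, 432, 1296]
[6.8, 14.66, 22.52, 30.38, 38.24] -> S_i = 6.80 + 7.86*i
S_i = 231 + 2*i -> [231, 233, 235, 237, 239]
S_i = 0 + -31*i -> [0, -31, -62, -93, -124]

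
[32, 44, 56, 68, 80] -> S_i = 32 + 12*i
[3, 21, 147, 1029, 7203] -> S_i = 3*7^i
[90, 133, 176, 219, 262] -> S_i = 90 + 43*i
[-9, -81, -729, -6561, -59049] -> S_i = -9*9^i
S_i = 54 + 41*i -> [54, 95, 136, 177, 218]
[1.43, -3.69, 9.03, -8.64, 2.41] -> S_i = Random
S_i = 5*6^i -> [5, 30, 180, 1080, 6480]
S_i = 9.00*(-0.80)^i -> [9.0, -7.2, 5.76, -4.61, 3.69]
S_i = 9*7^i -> [9, 63, 441, 3087, 21609]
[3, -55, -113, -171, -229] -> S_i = 3 + -58*i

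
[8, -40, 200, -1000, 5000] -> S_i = 8*-5^i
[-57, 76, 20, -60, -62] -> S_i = Random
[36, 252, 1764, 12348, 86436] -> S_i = 36*7^i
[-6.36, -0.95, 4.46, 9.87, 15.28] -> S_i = -6.36 + 5.41*i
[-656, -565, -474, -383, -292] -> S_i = -656 + 91*i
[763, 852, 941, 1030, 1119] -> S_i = 763 + 89*i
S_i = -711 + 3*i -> [-711, -708, -705, -702, -699]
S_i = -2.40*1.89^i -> [-2.4, -4.54, -8.57, -16.2, -30.62]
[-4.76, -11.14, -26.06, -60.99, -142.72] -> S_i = -4.76*2.34^i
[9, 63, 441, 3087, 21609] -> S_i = 9*7^i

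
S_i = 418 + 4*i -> [418, 422, 426, 430, 434]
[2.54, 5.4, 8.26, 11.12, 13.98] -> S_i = 2.54 + 2.86*i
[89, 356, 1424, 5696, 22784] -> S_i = 89*4^i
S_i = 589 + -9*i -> [589, 580, 571, 562, 553]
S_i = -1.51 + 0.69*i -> [-1.51, -0.82, -0.13, 0.56, 1.25]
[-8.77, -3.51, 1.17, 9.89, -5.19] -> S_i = Random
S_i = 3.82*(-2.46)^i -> [3.82, -9.4, 23.12, -56.87, 139.9]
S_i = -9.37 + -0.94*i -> [-9.37, -10.31, -11.25, -12.19, -13.13]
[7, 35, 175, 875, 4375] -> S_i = 7*5^i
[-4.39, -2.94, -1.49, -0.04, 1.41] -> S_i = -4.39 + 1.45*i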